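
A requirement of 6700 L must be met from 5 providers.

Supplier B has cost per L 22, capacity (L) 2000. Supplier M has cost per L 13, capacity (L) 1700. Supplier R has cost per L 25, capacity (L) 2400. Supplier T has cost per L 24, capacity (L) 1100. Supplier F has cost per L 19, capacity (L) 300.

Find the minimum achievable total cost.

Fill from the cheapest provider first.
Supplier M (13): use full 1700 → 5000 L to go.
Supplier F at 19: take all 300 L → 4700 still needed.
Take 2000 from Supplier B at 22 → need 2700 more.
Supplier T (24): use full 1100 → 1600 L to go.
Supplier R at 25: take 1600 of its 2400 → requirement met.
Cost = 1700×13 + 300×19 + 2000×22 + 1100×24 + 1600×25 = 138200.

138200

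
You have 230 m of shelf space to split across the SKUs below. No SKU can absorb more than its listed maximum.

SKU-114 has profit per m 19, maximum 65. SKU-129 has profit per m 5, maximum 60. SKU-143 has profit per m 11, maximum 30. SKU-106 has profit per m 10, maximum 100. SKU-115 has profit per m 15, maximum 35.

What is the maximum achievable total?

3090

Rank by profit per m: SKU-114 19 > SKU-115 15 > SKU-143 11 > SKU-106 10 > SKU-129 5.
SKU-114: +65 to 65 (cap) → 165 left.
Give SKU-115 35 to hit its cap of 35 → 130 left.
Give SKU-143 30 to hit its cap of 30 → 100 left.
Give SKU-106 100 to hit its cap of 100 → 0 left.
Total = 19×65 + 11×30 + 10×100 + 15×35 = 3090.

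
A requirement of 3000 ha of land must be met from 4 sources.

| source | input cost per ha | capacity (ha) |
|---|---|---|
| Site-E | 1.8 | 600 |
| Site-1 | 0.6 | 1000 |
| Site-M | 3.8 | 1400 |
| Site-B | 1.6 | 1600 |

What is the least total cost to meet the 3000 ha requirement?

Cheapest first:
Site-1 (0.6): use full 1000 → 2000 ha to go.
Site-B at 1.6: take all 1600 ha → 400 still needed.
Site-E (1.8): take the remaining 400 → done.
Site-M: unused.
Cost = 1000×0.6 + 1600×1.6 + 400×1.8 = 3880.

3880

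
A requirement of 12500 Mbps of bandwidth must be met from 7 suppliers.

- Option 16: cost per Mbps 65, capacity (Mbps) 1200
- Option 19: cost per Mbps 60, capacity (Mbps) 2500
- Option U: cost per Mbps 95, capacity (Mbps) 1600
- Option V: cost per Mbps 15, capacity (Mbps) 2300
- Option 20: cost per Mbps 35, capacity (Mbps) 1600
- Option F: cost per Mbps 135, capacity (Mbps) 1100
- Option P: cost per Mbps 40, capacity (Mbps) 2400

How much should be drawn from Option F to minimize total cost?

Cheapest first:
Option V (15): use full 2300 — 10200 Mbps to go.
Take 1600 from Option 20 at 35 — need 8600 more.
Take 2400 from Option P at 40 — need 6200 more.
Option 19 (60): use full 2500 — 3700 Mbps to go.
Option 16 at 65: take all 1200 Mbps — 2500 still needed.
Option U (95): use full 1600 — 900 Mbps to go.
Option F at 135: take 900 of its 1100 — requirement met.

900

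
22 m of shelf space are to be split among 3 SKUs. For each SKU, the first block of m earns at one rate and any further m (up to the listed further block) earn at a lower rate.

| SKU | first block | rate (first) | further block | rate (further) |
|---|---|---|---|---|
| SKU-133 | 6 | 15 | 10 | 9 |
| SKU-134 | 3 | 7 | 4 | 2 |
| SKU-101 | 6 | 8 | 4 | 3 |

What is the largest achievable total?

228

Treat each block as its own option and order by rate: SKU-133/first 15 > SKU-133/second 9 > SKU-101/first 8 > SKU-134/first 7 > SKU-101/second 3 > SKU-134/second 2.
SKU-133/first (15): +6 — 16 left.
SKU-133 second at 9: fill all 10 — 6 left.
SKU-101/first (8): +6 — 0 left.
Total = 15×6 + 9×10 + 8×6 = 228.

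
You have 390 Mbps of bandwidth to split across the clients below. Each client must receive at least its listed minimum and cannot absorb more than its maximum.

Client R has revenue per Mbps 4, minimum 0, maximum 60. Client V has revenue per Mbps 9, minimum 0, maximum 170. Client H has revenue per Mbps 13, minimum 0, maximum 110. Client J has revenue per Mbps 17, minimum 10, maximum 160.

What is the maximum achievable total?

Meeting every minimum uses 0+0+0+10 = 10 Mbps, leaving 380.
Rank by revenue per Mbps: Client J 17 > Client H 13 > Client V 9 > Client R 4.
Client J takes 150 more to reach its cap of 160 → 230 left.
Client H takes 110 more to reach its cap of 110 → 120 left.
Only 120 left; Client V takes them to reach 120.
Total = 9×120 + 13×110 + 17×160 = 5230.

5230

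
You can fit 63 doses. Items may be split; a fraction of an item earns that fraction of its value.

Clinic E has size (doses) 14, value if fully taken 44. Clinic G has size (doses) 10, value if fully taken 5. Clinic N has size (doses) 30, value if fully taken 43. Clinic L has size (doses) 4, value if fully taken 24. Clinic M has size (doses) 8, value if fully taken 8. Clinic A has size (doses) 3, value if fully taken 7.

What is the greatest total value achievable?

Best value per unit of size first: Clinic L 24/4≈6, Clinic E 44/14≈3.14, Clinic A 7/3≈2.33, Clinic N 43/30≈1.43, Clinic M 8/8≈1, Clinic G 5/10≈0.5.
All 4 doses of Clinic L fit (value 24) ; 59 remain.
All 14 doses of Clinic E fit (value 44) ; 45 remain.
Take all of Clinic A (3 doses, value 7) ; 42 doses left.
Take all of Clinic N (30 doses, value 43) ; 12 doses left.
Clinic M: take in full, 8 doses for value 8 ; 4 left.
Only 4 doses remain; take 4/10 of Clinic G for value 5×4/10 = 2.
Total value = 128.

128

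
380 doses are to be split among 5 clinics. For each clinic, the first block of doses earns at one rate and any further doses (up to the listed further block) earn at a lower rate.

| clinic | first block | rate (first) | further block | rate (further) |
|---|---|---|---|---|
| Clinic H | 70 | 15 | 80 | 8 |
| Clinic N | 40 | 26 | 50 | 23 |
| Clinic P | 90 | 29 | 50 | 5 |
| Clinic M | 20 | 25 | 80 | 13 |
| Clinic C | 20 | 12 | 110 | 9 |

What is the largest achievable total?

Rank every tier by rate: Clinic P/T1 29 > Clinic N/T1 26 > Clinic M/T1 25 > Clinic N/T2 23 > Clinic H/T1 15 > Clinic M/T2 13 > Clinic C/T1 12 > Clinic C/T2 9 > Clinic H/T2 8 > Clinic P/T2 5.
Clinic P T1 at 29: fill all 90 ; 290 left.
Clinic N/T1 (26): +40 ; 250 left.
Clinic M T1 at 25: fill all 20 ; 230 left.
Clinic N T2 at 23: fill all 50 ; 180 left.
Clinic H T1 at 15: fill all 70 ; 110 left.
Fill Clinic M T2 block (80 at 13) ; 30 left.
Clinic C T1 at 12: fill all 20 ; 10 left.
Clinic C T2 at 9: only 10 left, fill 10.
Total = 29×90 + 26×40 + 25×20 + 23×50 + 15×70 + 13×80 + 12×20 + 9×10 = 7720.

7720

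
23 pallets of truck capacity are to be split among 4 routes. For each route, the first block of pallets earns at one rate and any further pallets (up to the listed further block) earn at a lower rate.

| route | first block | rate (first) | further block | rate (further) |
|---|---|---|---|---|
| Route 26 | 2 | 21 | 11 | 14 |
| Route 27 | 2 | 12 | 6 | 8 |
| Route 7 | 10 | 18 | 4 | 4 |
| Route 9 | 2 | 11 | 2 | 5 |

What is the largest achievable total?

376

Rank every tier by rate: Route 26/first 21 > Route 7/first 18 > Route 26/second 14 > Route 27/first 12 > Route 9/first 11 > Route 27/second 8 > Route 9/second 5 > Route 7/second 4.
Route 26/first (21): +2 ; 21 left.
Route 7/first (18): +10 ; 11 left.
Fill Route 26 second block (11 at 14) ; 0 left.
Total = 21×2 + 18×10 + 14×11 = 376.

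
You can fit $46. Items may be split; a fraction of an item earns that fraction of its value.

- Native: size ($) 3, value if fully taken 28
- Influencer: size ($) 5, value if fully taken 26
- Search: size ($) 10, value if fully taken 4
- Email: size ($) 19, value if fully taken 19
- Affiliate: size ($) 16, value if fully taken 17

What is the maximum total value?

91.2

Rank by value-to-size ratio: Native 28/3≈9.33, Influencer 26/5≈5.2, Affiliate 17/16≈1.06, Email 19/19≈1, Search 4/10≈0.4.
Native: take in full, 3 $ for value 28 — 43 left.
Take all of Influencer (5 $, value 26) — 38 $ left.
All 16 $ of Affiliate fit (value 17) — 22 remain.
Email: take in full, 19 $ for value 19 — 3 left.
Fill the last 3 $ with part of Search: 3/10 of it earns 1.2.
Total value = 91.2.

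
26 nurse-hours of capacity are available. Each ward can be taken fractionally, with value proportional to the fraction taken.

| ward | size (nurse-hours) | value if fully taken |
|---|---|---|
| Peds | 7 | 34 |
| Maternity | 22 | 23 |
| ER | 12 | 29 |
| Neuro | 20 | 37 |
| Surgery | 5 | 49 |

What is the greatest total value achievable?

Rank by value-to-size ratio: Surgery 49/5≈9.8, Peds 34/7≈4.86, ER 29/12≈2.42, Neuro 37/20≈1.85, Maternity 23/22≈1.05.
All 5 nurse-hours of Surgery fit (value 49) ; 21 remain.
Take all of Peds (7 nurse-hours, value 34) ; 14 nurse-hours left.
ER: take in full, 12 nurse-hours for value 29 ; 2 left.
2 nurse-hours left: a 2/20 share of Neuro gives 37×2/20 = 3.7.
Total value = 115.7.

115.7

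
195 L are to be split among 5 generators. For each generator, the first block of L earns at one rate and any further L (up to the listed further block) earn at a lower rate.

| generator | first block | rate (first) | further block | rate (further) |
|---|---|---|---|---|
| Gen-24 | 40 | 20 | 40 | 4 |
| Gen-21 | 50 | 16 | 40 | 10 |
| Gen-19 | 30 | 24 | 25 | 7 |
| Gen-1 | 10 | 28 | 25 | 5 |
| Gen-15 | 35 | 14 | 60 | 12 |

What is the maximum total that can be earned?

3450

Order all 10 blocks by rate: Gen-1/tier1 28 > Gen-19/tier1 24 > Gen-24/tier1 20 > Gen-21/tier1 16 > Gen-15/tier1 14 > Gen-15/tier2 12 > Gen-21/tier2 10 > Gen-19/tier2 7 > Gen-1/tier2 5 > Gen-24/tier2 4.
Gen-1 tier1 at 28: fill all 10 — 185 left.
Gen-19/tier1 (24): +30 — 155 left.
Fill Gen-24 tier1 block (40 at 20) — 115 left.
Gen-21/tier1 (16): +50 — 65 left.
Gen-15 tier1 at 14: fill all 35 — 30 left.
30 remain; put them into Gen-15 tier2 at 12.
Total = 28×10 + 24×30 + 20×40 + 16×50 + 14×35 + 12×30 = 3450.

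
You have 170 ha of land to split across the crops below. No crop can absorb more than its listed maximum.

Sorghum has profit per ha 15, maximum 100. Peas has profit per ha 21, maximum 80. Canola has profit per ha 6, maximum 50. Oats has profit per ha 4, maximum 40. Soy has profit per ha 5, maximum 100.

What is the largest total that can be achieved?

Highest profit per ha first: Peas 21 > Sorghum 15 > Canola 6 > Soy 5 > Oats 4.
Give Peas 80 to hit its cap of 80 → 90 left.
Sorghum has room for 100 but only 90 remain, so it gets 90.
Total = 15×90 + 21×80 = 3030.

3030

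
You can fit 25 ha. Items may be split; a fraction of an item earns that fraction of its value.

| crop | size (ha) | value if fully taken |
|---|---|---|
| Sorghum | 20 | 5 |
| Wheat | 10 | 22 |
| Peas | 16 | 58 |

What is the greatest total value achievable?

77.8

Best value per unit of size first: Peas 58/16≈3.62, Wheat 22/10≈2.2, Sorghum 5/20≈0.25.
Take all of Peas (16 ha, value 58) — 9 ha left.
Only 9 ha remain; take 9/10 of Wheat for value 22×9/10 = 19.8.
Total value = 77.8.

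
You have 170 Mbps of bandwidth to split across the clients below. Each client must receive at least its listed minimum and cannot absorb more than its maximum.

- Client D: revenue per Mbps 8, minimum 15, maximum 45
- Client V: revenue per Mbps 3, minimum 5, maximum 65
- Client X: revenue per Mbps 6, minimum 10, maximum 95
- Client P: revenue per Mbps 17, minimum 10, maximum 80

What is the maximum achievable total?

1975

Meeting every minimum uses 15+5+10+10 = 40 Mbps, leaving 130.
Rank by revenue per Mbps: Client P 17 > Client D 8 > Client X 6 > Client V 3.
Client P takes 70 more to reach its cap of 80 → 60 left.
Client D takes 30 more to reach its cap of 45 → 30 left.
Client X has room for 85 more but only 30 remain, so it gets 40.
Total = 8×45 + 3×5 + 6×40 + 17×80 = 1975.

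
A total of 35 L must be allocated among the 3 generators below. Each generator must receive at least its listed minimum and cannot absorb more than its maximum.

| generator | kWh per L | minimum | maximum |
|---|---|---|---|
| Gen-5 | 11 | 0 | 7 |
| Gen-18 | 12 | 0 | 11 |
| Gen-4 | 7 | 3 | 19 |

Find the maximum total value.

328

Meeting every minimum uses 0+0+3 = 3 L, leaving 32.
Highest kWh per L first: Gen-18 12 > Gen-5 11 > Gen-4 7.
Gen-18 takes 11 more to reach its cap of 11 — 21 left.
Gen-5 takes 7 more to reach its cap of 7 — 14 left.
Gen-4: +14 (room for 16) → 17. Pool exhausted.
Total = 11×7 + 12×11 + 7×17 = 328.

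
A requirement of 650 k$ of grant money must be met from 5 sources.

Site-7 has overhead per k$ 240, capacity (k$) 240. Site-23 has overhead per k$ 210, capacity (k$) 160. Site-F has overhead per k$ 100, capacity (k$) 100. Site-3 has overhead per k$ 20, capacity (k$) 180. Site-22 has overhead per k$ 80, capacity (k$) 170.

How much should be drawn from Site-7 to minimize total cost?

Use sources in increasing cost order.
Site-3 at 20: take all 180 k$ → 470 still needed.
Site-22 (80): use full 170 → 300 k$ to go.
Site-F (100): use full 100 → 200 k$ to go.
Take 160 from Site-23 at 210 → need 40 more.
Site-7 at 240: take 40 of its 240 → requirement met.

40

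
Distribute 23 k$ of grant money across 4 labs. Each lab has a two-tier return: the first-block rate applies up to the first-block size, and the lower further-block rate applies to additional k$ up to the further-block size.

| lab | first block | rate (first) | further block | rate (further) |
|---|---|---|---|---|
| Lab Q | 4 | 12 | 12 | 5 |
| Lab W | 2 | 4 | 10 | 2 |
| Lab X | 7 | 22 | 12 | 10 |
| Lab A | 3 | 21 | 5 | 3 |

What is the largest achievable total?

355

Treat each block as its own option and order by rate: Lab X/T1 22 > Lab A/T1 21 > Lab Q/T1 12 > Lab X/T2 10 > Lab Q/T2 5 > Lab W/T1 4 > Lab A/T2 3 > Lab W/T2 2.
Fill Lab X T1 block (7 at 22) — 16 left.
Fill Lab A T1 block (3 at 21) — 13 left.
Fill Lab Q T1 block (4 at 12) — 9 left.
9 remain; put them into Lab X T2 at 10.
Total = 22×7 + 21×3 + 12×4 + 10×9 = 355.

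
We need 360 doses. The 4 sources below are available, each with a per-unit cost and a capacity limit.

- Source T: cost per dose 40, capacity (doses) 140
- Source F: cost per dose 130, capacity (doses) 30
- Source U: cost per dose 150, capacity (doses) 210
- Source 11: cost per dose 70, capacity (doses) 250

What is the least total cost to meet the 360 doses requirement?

21000

Cheapest first:
Source T (40): use full 140 ; 220 doses to go.
Source 11 at 70: take 220 of its 250 ; requirement met.
Source F, Source U: unused.
Cost = 140×40 + 220×70 = 21000.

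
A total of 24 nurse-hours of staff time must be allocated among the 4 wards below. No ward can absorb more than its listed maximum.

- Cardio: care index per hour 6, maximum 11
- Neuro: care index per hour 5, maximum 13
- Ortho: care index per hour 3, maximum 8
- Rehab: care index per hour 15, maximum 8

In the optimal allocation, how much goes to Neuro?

Order the wards by care index per hour: Rehab 15 > Cardio 6 > Neuro 5 > Ortho 3.
Rehab: +8 to 8 (cap) → 16 left.
Give Cardio 11 to hit its cap of 11 → 5 left.
Neuro: +5 (room for 13) → 5. Pool exhausted.

5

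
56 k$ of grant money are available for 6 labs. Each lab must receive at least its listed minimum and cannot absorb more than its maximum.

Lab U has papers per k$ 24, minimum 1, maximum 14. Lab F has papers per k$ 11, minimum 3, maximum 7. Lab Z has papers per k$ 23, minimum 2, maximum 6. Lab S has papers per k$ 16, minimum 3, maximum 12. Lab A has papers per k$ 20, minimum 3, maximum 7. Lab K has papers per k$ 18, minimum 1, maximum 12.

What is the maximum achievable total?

1077

Meeting every minimum uses 1+3+2+3+3+1 = 13 k$, leaving 43.
Highest papers per k$ first: Lab U 24 > Lab Z 23 > Lab A 20 > Lab K 18 > Lab S 16 > Lab F 11.
Lab U: +13 to 14 (cap) — 30 left.
Lab Z: +4 to 6 (cap) — 26 left.
Give Lab A 4 more to hit its cap of 7 — 22 left.
Give Lab K 11 more to hit its cap of 12 — 11 left.
Give Lab S 9 more to hit its cap of 12 — 2 left.
Lab F: +2 (room for 4) → 5. Pool exhausted.
Total = 24×14 + 11×5 + 23×6 + 16×12 + 20×7 + 18×12 = 1077.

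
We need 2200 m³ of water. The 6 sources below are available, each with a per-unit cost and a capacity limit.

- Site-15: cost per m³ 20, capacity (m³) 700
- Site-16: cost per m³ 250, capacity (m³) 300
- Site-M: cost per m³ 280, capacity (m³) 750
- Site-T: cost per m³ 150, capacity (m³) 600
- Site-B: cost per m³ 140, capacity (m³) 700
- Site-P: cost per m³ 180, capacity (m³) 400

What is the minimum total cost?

238000

Fill from the cheapest source first.
Take 700 from Site-15 at 20 — need 1500 more.
Site-B at 140: take all 700 m³ — 800 still needed.
Site-T (150): use full 600 — 200 m³ to go.
Site-P (180): take the remaining 200 — done.
Site-16, Site-M: unused.
Cost = 700×20 + 700×140 + 600×150 + 200×180 = 238000.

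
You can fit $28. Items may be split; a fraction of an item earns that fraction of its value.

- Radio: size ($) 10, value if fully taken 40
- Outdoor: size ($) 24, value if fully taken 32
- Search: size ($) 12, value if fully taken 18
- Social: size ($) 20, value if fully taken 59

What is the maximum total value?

93.1

Rank by value-to-size ratio: Radio 40/10≈4, Social 59/20≈2.95, Search 18/12≈1.5, Outdoor 32/24≈1.33.
Take all of Radio (10 $, value 40) → 18 $ left.
Fill the last 18 $ with part of Social: 18/20 of it earns 53.1.
Total value = 93.1.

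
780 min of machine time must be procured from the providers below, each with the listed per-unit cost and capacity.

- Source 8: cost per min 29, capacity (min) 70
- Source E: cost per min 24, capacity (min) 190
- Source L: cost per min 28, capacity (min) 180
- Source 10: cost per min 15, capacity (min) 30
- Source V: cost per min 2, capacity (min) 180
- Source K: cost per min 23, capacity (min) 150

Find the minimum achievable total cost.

Cheapest first:
Source V (2): use full 180 ; 600 min to go.
Source 10 at 15: take all 30 min ; 570 still needed.
Take 150 from Source K at 23 ; need 420 more.
Source E at 24: take all 190 min ; 230 still needed.
Source L at 28: take all 180 min ; 50 still needed.
Source 8 at 29: take 50 of its 70 ; requirement met.
Cost = 180×2 + 30×15 + 150×23 + 190×24 + 180×28 + 50×29 = 15310.

15310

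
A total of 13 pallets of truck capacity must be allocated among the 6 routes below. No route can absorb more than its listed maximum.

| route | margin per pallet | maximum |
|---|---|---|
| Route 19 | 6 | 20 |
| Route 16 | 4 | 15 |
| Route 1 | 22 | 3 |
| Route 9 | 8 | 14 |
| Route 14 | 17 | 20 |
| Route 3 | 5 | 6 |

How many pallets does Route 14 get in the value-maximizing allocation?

Rank by margin per pallet: Route 1 22 > Route 14 17 > Route 9 8 > Route 19 6 > Route 3 5 > Route 16 4.
Route 1 takes 3 to reach its cap of 3 ; 10 left.
Route 14 has room for 20 but only 10 remain, so it gets 10.

10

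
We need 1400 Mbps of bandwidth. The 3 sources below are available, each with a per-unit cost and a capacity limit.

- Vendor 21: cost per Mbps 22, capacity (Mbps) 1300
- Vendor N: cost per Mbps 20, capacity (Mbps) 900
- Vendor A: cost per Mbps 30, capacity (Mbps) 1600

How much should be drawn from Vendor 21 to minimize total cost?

500

Cheapest first:
Vendor N (20): use full 900 → 500 Mbps to go.
Vendor 21 at 22: take 500 of its 1300 → requirement met.
Vendor A: unused.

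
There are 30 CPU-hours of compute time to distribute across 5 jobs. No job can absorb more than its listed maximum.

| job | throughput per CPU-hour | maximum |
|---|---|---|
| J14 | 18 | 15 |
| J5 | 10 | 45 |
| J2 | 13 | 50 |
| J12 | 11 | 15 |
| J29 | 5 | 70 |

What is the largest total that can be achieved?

465

Order the jobs by throughput per CPU-hour: J14 18 > J2 13 > J12 11 > J5 10 > J29 5.
J14 takes 15 to reach its cap of 15 ; 15 left.
J2 has room for 50 but only 15 remain, so it gets 15.
Total = 18×15 + 13×15 = 465.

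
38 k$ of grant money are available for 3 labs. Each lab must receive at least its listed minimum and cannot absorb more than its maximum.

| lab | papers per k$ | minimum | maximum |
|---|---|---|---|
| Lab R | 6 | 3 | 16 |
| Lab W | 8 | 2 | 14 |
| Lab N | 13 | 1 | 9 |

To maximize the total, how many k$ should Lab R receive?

15

Meeting every minimum uses 3+2+1 = 6 k$, leaving 32.
Rank by papers per k$: Lab N 13 > Lab W 8 > Lab R 6.
Give Lab N 8 more to hit its cap of 9 → 24 left.
Give Lab W 12 more to hit its cap of 14 → 12 left.
Only 12 left; Lab R takes them to reach 15.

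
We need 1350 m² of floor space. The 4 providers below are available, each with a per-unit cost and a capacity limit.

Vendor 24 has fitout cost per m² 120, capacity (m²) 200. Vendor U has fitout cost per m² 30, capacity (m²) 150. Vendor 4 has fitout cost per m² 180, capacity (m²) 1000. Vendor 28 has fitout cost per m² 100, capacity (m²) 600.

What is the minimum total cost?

Cheapest first:
Vendor U (30): use full 150 — 1200 m² to go.
Vendor 28 at 100: take all 600 m² — 600 still needed.
Take 200 from Vendor 24 at 120 — need 400 more.
Vendor 4 at 180: take 400 of its 1000 — requirement met.
Cost = 150×30 + 600×100 + 200×120 + 400×180 = 160500.

160500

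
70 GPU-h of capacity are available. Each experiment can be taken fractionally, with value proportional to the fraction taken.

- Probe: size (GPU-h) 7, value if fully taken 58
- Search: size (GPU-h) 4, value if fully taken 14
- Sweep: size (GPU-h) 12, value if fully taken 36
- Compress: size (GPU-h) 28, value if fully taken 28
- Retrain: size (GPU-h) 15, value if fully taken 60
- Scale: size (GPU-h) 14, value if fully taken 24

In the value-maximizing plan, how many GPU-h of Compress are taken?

Rank by value-to-size ratio: Probe 58/7≈8.29, Retrain 60/15≈4, Search 14/4≈3.5, Sweep 36/12≈3, Scale 24/14≈1.71, Compress 28/28≈1.
All 7 GPU-h of Probe fit (value 58) ; 63 remain.
Take all of Retrain (15 GPU-h, value 60) ; 48 GPU-h left.
Take all of Search (4 GPU-h, value 14) ; 44 GPU-h left.
Take all of Sweep (12 GPU-h, value 36) ; 32 GPU-h left.
All 14 GPU-h of Scale fit (value 24) ; 18 remain.
Fill the last 18 GPU-h with part of Compress: 18/28 of it earns 18.

18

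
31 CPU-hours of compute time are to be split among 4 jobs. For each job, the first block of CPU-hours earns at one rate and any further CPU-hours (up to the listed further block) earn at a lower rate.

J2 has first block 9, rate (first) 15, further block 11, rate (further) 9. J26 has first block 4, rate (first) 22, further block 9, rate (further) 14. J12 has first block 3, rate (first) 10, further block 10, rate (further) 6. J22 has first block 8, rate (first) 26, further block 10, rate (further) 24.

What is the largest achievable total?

Treat each block as its own option and order by rate: J22/first 26 > J22/second 24 > J26/first 22 > J2/first 15 > J26/second 14 > J12/first 10 > J2/second 9 > J12/second 6.
J22/first (26): +8 ; 23 left.
J22 second at 24: fill all 10 ; 13 left.
J26 first at 22: fill all 4 ; 9 left.
Fill J2 first block (9 at 15) ; 0 left.
Total = 26×8 + 24×10 + 22×4 + 15×9 = 671.

671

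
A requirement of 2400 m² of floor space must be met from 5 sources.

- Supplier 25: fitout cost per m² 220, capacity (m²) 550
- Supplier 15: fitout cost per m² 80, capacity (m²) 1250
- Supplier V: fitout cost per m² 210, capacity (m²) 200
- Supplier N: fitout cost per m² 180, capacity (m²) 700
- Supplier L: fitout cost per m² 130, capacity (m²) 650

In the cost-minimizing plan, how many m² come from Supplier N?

500

Use sources in increasing cost order.
Take 1250 from Supplier 15 at 80 — need 1150 more.
Take 650 from Supplier L at 130 — need 500 more.
Take 500 from Supplier N at 180 to finish.
Supplier V, Supplier 25: unused.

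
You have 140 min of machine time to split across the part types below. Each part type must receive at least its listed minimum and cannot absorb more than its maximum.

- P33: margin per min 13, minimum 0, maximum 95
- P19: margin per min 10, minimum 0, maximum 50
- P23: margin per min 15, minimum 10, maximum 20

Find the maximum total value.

1785

Meeting every minimum uses 0+0+10 = 10 min, leaving 130.
Highest margin per min first: P23 15 > P33 13 > P19 10.
P23: +10 to 20 (cap) → 120 left.
P33 takes 95 more to reach its cap of 95 → 25 left.
Only 25 left; P19 takes them to reach 25.
Total = 13×95 + 10×25 + 15×20 = 1785.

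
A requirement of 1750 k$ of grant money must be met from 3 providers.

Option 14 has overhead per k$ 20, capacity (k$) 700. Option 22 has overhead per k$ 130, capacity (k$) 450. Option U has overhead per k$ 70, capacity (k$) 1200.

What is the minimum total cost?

Use providers in increasing cost order.
Option 14 at 20: take all 700 k$ — 1050 still needed.
Take 1050 from Option U at 70 to finish.
Option 22: unused.
Cost = 700×20 + 1050×70 = 87500.

87500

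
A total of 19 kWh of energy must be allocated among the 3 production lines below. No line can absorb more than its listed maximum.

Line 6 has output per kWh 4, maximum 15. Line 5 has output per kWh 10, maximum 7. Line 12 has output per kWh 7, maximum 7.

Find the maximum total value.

139

Highest output per kWh first: Line 5 10 > Line 12 7 > Line 6 4.
Line 5: +7 to 7 (cap) → 12 left.
Give Line 12 7 to hit its cap of 7 → 5 left.
Only 5 left; Line 6 takes them to reach 5.
Total = 4×5 + 10×7 + 7×7 = 139.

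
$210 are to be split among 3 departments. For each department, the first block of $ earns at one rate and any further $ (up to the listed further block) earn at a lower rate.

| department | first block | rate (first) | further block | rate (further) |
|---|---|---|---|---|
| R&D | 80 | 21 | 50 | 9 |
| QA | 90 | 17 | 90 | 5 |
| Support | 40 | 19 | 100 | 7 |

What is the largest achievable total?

Rank every tier by rate: R&D/T1 21 > Support/T1 19 > QA/T1 17 > R&D/T2 9 > Support/T2 7 > QA/T2 5.
Fill R&D T1 block (80 at 21) ; 130 left.
Fill Support T1 block (40 at 19) ; 90 left.
QA T1 at 17: fill all 90 ; 0 left.
Total = 21×80 + 19×40 + 17×90 = 3970.

3970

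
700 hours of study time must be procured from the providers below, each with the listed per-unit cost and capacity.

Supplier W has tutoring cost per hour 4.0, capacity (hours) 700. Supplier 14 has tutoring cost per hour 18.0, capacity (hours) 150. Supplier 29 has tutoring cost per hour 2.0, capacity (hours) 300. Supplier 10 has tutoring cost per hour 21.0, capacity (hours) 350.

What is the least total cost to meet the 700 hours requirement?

Use providers in increasing cost order.
Supplier 29 at 2.0: take all 300 hours → 400 still needed.
Take 400 from Supplier W at 4.0 to finish.
Supplier 14, Supplier 10: unused.
Cost = 300×2.0 + 400×4.0 = 2200.

2200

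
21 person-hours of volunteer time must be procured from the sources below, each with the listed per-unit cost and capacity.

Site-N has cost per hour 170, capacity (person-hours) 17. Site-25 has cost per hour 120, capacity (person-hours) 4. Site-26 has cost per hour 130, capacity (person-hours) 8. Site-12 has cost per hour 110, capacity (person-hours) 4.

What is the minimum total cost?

Use sources in increasing cost order.
Site-12 at 110: take all 4 person-hours — 17 still needed.
Site-25 (120): use full 4 — 13 person-hours to go.
Take 8 from Site-26 at 130 — need 5 more.
Take 5 from Site-N at 170 to finish.
Cost = 4×110 + 4×120 + 8×130 + 5×170 = 2810.

2810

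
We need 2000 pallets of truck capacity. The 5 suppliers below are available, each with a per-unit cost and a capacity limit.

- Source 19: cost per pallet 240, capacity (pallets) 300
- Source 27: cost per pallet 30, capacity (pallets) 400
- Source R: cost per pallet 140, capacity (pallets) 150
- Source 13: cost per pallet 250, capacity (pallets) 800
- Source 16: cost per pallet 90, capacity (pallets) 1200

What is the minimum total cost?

201000

Cheapest first:
Take 400 from Source 27 at 30 → need 1600 more.
Source 16 at 90: take all 1200 pallets → 400 still needed.
Take 150 from Source R at 140 → need 250 more.
Source 19 at 240: take 250 of its 300 → requirement met.
Source 13: unused.
Cost = 400×30 + 1200×90 + 150×140 + 250×240 = 201000.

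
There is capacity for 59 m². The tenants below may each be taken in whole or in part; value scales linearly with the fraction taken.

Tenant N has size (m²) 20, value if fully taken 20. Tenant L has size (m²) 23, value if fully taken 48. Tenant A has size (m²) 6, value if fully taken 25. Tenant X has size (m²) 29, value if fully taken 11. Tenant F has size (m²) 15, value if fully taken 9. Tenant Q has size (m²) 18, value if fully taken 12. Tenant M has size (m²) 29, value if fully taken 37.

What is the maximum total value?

111

Sort by value density: Tenant A 25/6≈4.17, Tenant L 48/23≈2.09, Tenant M 37/29≈1.28, Tenant N 20/20≈1, Tenant Q 12/18≈0.667, Tenant F 9/15≈0.6, Tenant X 11/29≈0.379.
Take all of Tenant A (6 m², value 25) ; 53 m² left.
Take all of Tenant L (23 m², value 48) ; 30 m² left.
Take all of Tenant M (29 m², value 37) ; 1 m² left.
1 m² left: a 1/20 share of Tenant N gives 20×1/20 = 1.
Total value = 111.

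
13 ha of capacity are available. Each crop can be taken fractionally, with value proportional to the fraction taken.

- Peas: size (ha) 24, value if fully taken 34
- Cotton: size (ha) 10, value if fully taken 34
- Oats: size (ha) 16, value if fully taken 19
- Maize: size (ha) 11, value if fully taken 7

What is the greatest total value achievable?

Best value per unit of size first: Cotton 34/10≈3.4, Peas 34/24≈1.42, Oats 19/16≈1.19, Maize 7/11≈0.636.
All 10 ha of Cotton fit (value 34) ; 3 remain.
3 ha left: a 3/24 share of Peas gives 34×3/24 = 4.25.
Total value = 38.25.

38.25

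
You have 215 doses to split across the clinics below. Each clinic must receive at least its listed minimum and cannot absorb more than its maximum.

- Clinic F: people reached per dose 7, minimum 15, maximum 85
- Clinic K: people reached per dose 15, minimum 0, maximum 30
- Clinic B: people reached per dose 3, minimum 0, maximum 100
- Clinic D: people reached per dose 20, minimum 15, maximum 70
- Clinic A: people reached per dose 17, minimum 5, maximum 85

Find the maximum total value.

Meeting every minimum uses 15+0+0+15+5 = 35 doses, leaving 180.
Highest people reached per dose first: Clinic D 20 > Clinic A 17 > Clinic K 15 > Clinic F 7 > Clinic B 3.
Give Clinic D 55 more to hit its cap of 70 ; 125 left.
Clinic A takes 80 more to reach its cap of 85 ; 45 left.
Give Clinic K 30 more to hit its cap of 30 ; 15 left.
Clinic F has room for 70 more but only 15 remain, so it gets 30.
Total = 7×30 + 15×30 + 20×70 + 17×85 = 3505.

3505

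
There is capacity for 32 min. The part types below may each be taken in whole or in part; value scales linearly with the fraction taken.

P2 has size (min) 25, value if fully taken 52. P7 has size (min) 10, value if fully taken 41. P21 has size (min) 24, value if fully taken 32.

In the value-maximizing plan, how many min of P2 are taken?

Rank by value-to-size ratio: P7 41/10≈4.1, P2 52/25≈2.08, P21 32/24≈1.33.
Take all of P7 (10 min, value 41) → 22 min left.
Fill the last 22 min with part of P2: 22/25 of it earns 45.76.

22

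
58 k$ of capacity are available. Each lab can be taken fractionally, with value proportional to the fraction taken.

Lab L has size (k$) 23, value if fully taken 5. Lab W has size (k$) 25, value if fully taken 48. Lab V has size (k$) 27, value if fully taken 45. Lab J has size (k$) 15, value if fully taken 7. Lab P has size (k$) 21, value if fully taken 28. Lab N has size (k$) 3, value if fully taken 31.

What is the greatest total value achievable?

128

Rank by value-to-size ratio: Lab N 31/3≈10.3, Lab W 48/25≈1.92, Lab V 45/27≈1.67, Lab P 28/21≈1.33, Lab J 7/15≈0.467, Lab L 5/23≈0.217.
All 3 k$ of Lab N fit (value 31) → 55 remain.
Lab W: take in full, 25 k$ for value 48 → 30 left.
Lab V: take in full, 27 k$ for value 45 → 3 left.
Fill the last 3 k$ with part of Lab P: 3/21 of it earns 4.
Total value = 128.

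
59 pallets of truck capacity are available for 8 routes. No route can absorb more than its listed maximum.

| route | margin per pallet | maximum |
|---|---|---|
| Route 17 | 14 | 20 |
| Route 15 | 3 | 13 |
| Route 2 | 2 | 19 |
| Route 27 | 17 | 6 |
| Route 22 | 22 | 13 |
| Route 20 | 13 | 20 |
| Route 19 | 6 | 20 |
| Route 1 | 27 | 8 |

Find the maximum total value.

Order the routes by margin per pallet: Route 1 27 > Route 22 22 > Route 27 17 > Route 17 14 > Route 20 13 > Route 19 6 > Route 15 3 > Route 2 2.
Route 1 takes 8 to reach its cap of 8 ; 51 left.
Give Route 22 13 to hit its cap of 13 ; 38 left.
Route 27 takes 6 to reach its cap of 6 ; 32 left.
Route 17 takes 20 to reach its cap of 20 ; 12 left.
Only 12 left; Route 20 takes them to reach 12.
Total = 14×20 + 17×6 + 22×13 + 13×12 + 27×8 = 1040.

1040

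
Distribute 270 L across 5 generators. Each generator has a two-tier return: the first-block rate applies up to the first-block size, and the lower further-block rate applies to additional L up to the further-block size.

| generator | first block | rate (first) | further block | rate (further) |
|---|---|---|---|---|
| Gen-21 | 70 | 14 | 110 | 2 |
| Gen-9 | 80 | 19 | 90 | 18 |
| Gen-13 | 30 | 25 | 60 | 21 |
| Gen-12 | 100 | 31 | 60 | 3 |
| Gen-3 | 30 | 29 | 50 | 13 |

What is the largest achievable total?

6930

Treat each block as its own option and order by rate: Gen-12/tier1 31 > Gen-3/tier1 29 > Gen-13/tier1 25 > Gen-13/tier2 21 > Gen-9/tier1 19 > Gen-9/tier2 18 > Gen-21/tier1 14 > Gen-3/tier2 13 > Gen-12/tier2 3 > Gen-21/tier2 2.
Gen-12 tier1 at 31: fill all 100 ; 170 left.
Fill Gen-3 tier1 block (30 at 29) ; 140 left.
Gen-13 tier1 at 25: fill all 30 ; 110 left.
Gen-13/tier2 (21): +60 ; 50 left.
Gen-9 tier1 at 19: only 50 left, fill 50.
Total = 31×100 + 29×30 + 25×30 + 21×60 + 19×50 = 6930.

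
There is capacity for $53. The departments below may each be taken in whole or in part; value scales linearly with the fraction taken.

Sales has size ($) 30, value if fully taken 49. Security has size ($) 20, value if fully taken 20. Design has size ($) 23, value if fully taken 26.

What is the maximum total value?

Rank by value-to-size ratio: Sales 49/30≈1.63, Design 26/23≈1.13, Security 20/20≈1.
Take all of Sales (30 $, value 49) ; 23 $ left.
Take all of Design (23 $, value 26) ; 0 $ left.
Total value = 75.

75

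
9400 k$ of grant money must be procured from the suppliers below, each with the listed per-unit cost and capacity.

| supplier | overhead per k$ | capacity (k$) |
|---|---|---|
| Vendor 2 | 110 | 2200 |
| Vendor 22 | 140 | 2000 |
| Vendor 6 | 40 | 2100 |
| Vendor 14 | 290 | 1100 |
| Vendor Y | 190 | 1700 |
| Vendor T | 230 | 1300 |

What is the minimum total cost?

Cheapest first:
Take 2100 from Vendor 6 at 40 → need 7300 more.
Vendor 2 (110): use full 2200 → 5100 k$ to go.
Vendor 22 (140): use full 2000 → 3100 k$ to go.
Take 1700 from Vendor Y at 190 → need 1400 more.
Take 1300 from Vendor T at 230 → need 100 more.
Vendor 14 (290): take the remaining 100 → done.
Cost = 2100×40 + 2200×110 + 2000×140 + 1700×190 + 1300×230 + 100×290 = 1257000.

1257000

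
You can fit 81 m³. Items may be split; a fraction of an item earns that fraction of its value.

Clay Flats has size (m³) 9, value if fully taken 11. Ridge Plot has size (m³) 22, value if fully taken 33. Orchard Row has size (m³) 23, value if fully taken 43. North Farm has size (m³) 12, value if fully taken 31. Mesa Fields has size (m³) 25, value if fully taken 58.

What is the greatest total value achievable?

163.5

Rank by value-to-size ratio: North Farm 31/12≈2.58, Mesa Fields 58/25≈2.32, Orchard Row 43/23≈1.87, Ridge Plot 33/22≈1.5, Clay Flats 11/9≈1.22.
All 12 m³ of North Farm fit (value 31) → 69 remain.
Take all of Mesa Fields (25 m³, value 58) → 44 m³ left.
Take all of Orchard Row (23 m³, value 43) → 21 m³ left.
21 m³ left: a 21/22 share of Ridge Plot gives 33×21/22 = 31.5.
Total value = 163.5.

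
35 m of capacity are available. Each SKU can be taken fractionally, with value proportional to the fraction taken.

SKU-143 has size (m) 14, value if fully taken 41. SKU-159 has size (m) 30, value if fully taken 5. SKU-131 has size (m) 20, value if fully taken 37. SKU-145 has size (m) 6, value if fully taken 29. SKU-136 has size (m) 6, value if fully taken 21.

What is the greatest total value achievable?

107.65

Rank by value-to-size ratio: SKU-145 29/6≈4.83, SKU-136 21/6≈3.5, SKU-143 41/14≈2.93, SKU-131 37/20≈1.85, SKU-159 5/30≈0.167.
All 6 m of SKU-145 fit (value 29) — 29 remain.
All 6 m of SKU-136 fit (value 21) — 23 remain.
Take all of SKU-143 (14 m, value 41) — 9 m left.
Fill the last 9 m with part of SKU-131: 9/20 of it earns 16.65.
Total value = 107.65.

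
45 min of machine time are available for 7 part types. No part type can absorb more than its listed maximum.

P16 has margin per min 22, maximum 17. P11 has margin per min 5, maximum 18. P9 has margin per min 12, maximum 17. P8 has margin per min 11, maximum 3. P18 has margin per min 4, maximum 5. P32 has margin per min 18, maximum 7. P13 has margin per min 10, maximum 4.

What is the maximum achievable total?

747

Order the part types by margin per min: P16 22 > P32 18 > P9 12 > P8 11 > P13 10 > P11 5 > P18 4.
P16 takes 17 to reach its cap of 17 → 28 left.
Give P32 7 to hit its cap of 7 → 21 left.
P9: +17 to 17 (cap) → 4 left.
P8 takes 3 to reach its cap of 3 → 1 left.
Only 1 left; P13 takes them to reach 1.
Total = 22×17 + 12×17 + 11×3 + 18×7 + 10×1 = 747.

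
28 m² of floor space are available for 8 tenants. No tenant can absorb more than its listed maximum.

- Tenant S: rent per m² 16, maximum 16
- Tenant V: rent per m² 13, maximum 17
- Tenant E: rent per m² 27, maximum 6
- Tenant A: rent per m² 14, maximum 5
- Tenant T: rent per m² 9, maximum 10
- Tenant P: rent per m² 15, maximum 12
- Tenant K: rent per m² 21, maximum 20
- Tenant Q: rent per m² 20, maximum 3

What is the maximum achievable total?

Order the tenants by rent per m²: Tenant E 27 > Tenant K 21 > Tenant Q 20 > Tenant S 16 > Tenant P 15 > Tenant A 14 > Tenant V 13 > Tenant T 9.
Tenant E takes 6 to reach its cap of 6 — 22 left.
Tenant K takes 20 to reach its cap of 20 — 2 left.
Only 2 left; Tenant Q takes them to reach 2.
Total = 27×6 + 21×20 + 20×2 = 622.

622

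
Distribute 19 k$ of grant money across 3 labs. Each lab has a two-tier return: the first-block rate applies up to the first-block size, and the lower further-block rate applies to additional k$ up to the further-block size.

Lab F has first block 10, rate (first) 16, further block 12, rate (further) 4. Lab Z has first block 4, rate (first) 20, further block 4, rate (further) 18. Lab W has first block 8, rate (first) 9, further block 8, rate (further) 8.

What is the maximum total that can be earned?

321

Rank every tier by rate: Lab Z/tier1 20 > Lab Z/tier2 18 > Lab F/tier1 16 > Lab W/tier1 9 > Lab W/tier2 8 > Lab F/tier2 4.
Fill Lab Z tier1 block (4 at 20) → 15 left.
Lab Z tier2 at 18: fill all 4 → 11 left.
Lab F/tier1 (16): +10 → 1 left.
Lab W tier1 at 9: only 1 left, fill 1.
Total = 20×4 + 18×4 + 16×10 + 9×1 = 321.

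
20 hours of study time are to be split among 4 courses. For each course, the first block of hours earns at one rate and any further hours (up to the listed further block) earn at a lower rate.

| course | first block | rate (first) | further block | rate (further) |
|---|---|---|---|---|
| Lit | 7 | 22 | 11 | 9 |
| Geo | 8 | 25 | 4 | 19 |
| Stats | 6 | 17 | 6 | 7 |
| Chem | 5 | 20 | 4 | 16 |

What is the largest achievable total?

454

Order all 8 blocks by rate: Geo/T1 25 > Lit/T1 22 > Chem/T1 20 > Geo/T2 19 > Stats/T1 17 > Chem/T2 16 > Lit/T2 9 > Stats/T2 7.
Fill Geo T1 block (8 at 25) → 12 left.
Fill Lit T1 block (7 at 22) → 5 left.
Chem T1 at 20: fill all 5 → 0 left.
Total = 25×8 + 22×7 + 20×5 = 454.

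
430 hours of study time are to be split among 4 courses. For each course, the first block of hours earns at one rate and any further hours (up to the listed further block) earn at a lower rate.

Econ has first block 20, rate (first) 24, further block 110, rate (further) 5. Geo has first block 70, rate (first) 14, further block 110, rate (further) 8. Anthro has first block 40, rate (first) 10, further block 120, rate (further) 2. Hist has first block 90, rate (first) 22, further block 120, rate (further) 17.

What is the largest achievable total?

6600

Treat each block as its own option and order by rate: Econ/T1 24 > Hist/T1 22 > Hist/T2 17 > Geo/T1 14 > Anthro/T1 10 > Geo/T2 8 > Econ/T2 5 > Anthro/T2 2.
Econ T1 at 24: fill all 20 ; 410 left.
Fill Hist T1 block (90 at 22) ; 320 left.
Hist T2 at 17: fill all 120 ; 200 left.
Geo T1 at 14: fill all 70 ; 130 left.
Fill Anthro T1 block (40 at 10) ; 90 left.
90 remain; put them into Geo T2 at 8.
Total = 24×20 + 22×90 + 17×120 + 14×70 + 10×40 + 8×90 = 6600.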